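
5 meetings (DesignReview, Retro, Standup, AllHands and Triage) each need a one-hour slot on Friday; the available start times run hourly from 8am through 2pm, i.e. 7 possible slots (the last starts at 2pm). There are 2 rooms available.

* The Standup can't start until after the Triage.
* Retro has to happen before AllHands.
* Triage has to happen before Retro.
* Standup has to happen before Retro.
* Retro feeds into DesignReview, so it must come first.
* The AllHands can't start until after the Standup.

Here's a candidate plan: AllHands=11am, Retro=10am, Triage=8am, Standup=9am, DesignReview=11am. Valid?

Valid

The Standup can't start until after the Triage — holds.
Standup has to happen before Retro — holds.
Retro has to happen before AllHands — holds.
Triage has to happen before Retro — holds.
Retro feeds into DesignReview, so it must come first — holds.
The AllHands can't start until after the Standup — holds.
There are 2 rooms available — holds.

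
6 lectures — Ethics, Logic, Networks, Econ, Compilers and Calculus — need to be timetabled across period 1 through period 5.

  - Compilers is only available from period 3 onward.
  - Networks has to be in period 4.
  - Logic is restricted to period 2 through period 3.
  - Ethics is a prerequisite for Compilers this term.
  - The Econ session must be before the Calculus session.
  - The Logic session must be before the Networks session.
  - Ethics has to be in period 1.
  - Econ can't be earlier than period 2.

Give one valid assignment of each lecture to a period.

Networks -> period 4, Econ -> period 2, Logic -> period 2, Ethics -> period 1, Compilers -> period 3, Calculus -> period 3

Checking: Econ(period 2) before Calculus(period 3); Logic(period 2) before Networks(period 4); Ethics(period 1) before Compilers(period 3); Networks=period 4 in [period 4,period 4]; Compilers=period 3 in [period 3,period 5]; Logic=period 2 in [period 2,period 3]; Econ=period 2 in [period 2,period 5]; Ethics=period 1 in [period 1,period 1].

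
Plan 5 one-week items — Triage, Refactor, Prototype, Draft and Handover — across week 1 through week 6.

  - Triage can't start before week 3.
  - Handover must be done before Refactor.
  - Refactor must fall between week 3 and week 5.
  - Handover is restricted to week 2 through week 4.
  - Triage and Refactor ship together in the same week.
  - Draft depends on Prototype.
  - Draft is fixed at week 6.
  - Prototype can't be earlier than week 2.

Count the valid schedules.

Splitting on Triage: it can be week 3 (4), week 4 (8), week 5 (12). Listing each branch's schedules as (Refactor, Prototype, Draft, Handover) by week number:
Triage=week 3: (3,2,6,2) (3,3,6,2) (3,4,6,2) (3,5,6,2) — 4.
Triage=week 4: (4,2,6,2) (4,2,6,3) (4,3,6,2) (4,3,6,3) (4,4,6,2) (4,4,6,3) (4,5,6,2) (4,5,6,3) — 8.
Triage=week 5: (5,2,6,2) (5,2,6,3) (5,2,6,4) (5,3,6,2) (5,3,6,3) (5,3,6,4) (5,4,6,2) (5,4,6,3) (5,4,6,4) (5,5,6,2) (5,5,6,3) (5,5,6,4) — 12.
Summing: 4 + 8 + 12 = 24.

24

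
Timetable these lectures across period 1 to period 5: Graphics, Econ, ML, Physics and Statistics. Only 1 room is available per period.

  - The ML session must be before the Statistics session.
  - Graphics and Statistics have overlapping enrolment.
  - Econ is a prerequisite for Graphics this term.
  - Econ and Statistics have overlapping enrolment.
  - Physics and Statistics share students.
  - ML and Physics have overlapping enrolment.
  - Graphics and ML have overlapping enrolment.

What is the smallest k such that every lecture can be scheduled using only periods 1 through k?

The precedence chain requires at least 2 distinct periods.
With at most 1 per period and 5 lectures, at least 5 periods are needed.
5 works (last occupied period: period 5): for example Statistics -> period 4, Physics -> period 5, Graphics -> period 2, ML -> period 3, Econ -> period 1.

5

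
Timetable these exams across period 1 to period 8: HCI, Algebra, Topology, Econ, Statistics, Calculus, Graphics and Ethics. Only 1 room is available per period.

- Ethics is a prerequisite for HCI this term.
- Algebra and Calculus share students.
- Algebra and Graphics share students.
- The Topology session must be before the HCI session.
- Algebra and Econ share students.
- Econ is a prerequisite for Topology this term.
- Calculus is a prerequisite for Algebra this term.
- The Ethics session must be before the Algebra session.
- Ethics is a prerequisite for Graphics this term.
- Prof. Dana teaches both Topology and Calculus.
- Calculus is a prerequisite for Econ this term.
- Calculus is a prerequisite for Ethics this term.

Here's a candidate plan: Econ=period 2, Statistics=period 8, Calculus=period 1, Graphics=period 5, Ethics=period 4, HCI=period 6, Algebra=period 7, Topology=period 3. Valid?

Ethics is a prerequisite for Graphics this term — holds.
Ethics is a prerequisite for HCI this term — holds.
The Topology session must be before the HCI session — holds.
Calculus is a prerequisite for Algebra this term — holds.
Algebra and Econ share students — holds.
Algebra and Graphics share students — holds.
Algebra and Calculus share students — holds.
Prof. Dana teaches both Topology and Calculus — holds.
Calculus is a prerequisite for Ethics this term — holds.
Only 1 room is available per period — holds.
Calculus is a prerequisite for Econ this term — holds.
The Ethics session must be before the Algebra session — holds.
Econ is a prerequisite for Topology this term — holds.

Yes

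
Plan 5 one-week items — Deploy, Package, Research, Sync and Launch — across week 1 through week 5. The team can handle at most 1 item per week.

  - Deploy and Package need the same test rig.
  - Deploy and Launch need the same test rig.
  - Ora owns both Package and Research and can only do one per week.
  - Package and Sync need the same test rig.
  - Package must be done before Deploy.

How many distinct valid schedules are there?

Splitting on Deploy: it can be week 2 (6), week 3 (12), week 4 (18), week 5 (24). Listing each branch's schedules as (Package, Research, Sync, Launch) by week number:
Deploy=week 2: (1,3,4,5) (1,3,5,4) (1,4,3,5) (1,4,5,3) (1,5,3,4) (1,5,4,3) — 6.
Deploy=week 3: (1,2,4,5) (1,2,5,4) (1,4,2,5) (1,4,5,2) (1,5,2,4) (1,5,4,2) (2,1,4,5) (2,1,5,4) (2,4,1,5) (2,4,5,1) (2,5,1,4) (2,5,4,1) — 12.
Deploy=week 4: (1,2,3,5) (1,2,5,3) (1,3,2,5) (1,3,5,2) (1,5,2,3) (1,5,3,2) (2,1,3,5) (2,1,5,3) (2,3,1,5) (2,3,5,1) (2,5,1,3) (2,5,3,1) (3,1,2,5) (3,1,5,2) (3,2,1,5) (3,2,5,1) (3,5,1,2) (3,5,2,1) — 18.
Deploy=week 5: (1,2,3,4) (1,2,4,3) (1,3,2,4) (1,3,4,2) (1,4,2,3) (1,4,3,2) (2,1,3,4) (2,1,4,3) (2,3,1,4) (2,3,4,1) (2,4,1,3) (2,4,3,1) (3,1,2,4) (3,1,4,2) (3,2,1,4) (3,2,4,1) (3,4,1,2) (3,4,2,1) (4,1,2,3) (4,1,3,2) (4,2,1,3) (4,2,3,1) (4,3,1,2) (4,3,2,1) — 24.
Summing: 6 + 12 + 18 + 24 = 60.

60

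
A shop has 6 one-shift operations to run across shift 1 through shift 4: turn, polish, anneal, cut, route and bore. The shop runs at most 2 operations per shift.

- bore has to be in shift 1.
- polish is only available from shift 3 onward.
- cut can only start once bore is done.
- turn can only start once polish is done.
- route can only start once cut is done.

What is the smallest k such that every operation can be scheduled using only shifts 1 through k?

4 shifts

The precedence chain requires at least 3 distinct shifts.
With at most 2 per shift and 6 operations, at least 3 shifts are needed.
Propagating the time windows through the other constraints, turn can't land before shift 4, so the schedule must run through at least shift 4.
4 works (last occupied shift: shift 4): for example bore=shift 1, cut=shift 2, anneal=shift 1, polish=shift 3, turn=shift 4, route=shift 3.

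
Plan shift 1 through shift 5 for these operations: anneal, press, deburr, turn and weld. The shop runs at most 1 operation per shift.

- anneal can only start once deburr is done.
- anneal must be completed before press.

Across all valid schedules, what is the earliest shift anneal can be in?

shift 2

Precedence pushes anneal to at least shift 2; downstream work caps anneal at shift 4.
anneal at shift 2 is achievable: press=shift 3; weld=shift 5; turn=shift 4; anneal=shift 2; deburr=shift 1.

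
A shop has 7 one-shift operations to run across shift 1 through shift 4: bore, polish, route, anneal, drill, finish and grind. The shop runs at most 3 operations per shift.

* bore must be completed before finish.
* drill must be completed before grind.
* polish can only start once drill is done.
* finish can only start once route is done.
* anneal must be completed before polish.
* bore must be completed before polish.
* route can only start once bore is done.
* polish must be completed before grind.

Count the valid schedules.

Splitting on bore: it can be shift 1 (18), shift 2 (4). Listing each branch's schedules as (polish, route, anneal, drill, finish, grind) by shift number:
bore=shift 1: (2,2,1,1,3,3) (2,2,1,1,3,4) (2,2,1,1,4,3) (2,2,1,1,4,4) (2,3,1,1,4,3) (2,3,1,1,4,4) (3,2,1,1,3,4) (3,2,1,1,4,4) (3,2,1,2,3,4) (3,2,1,2,4,4) (3,2,2,1,3,4) (3,2,2,1,4,4) (3,2,2,2,3,4) (3,2,2,2,4,4) (3,3,1,1,4,4) (3,3,1,2,4,4) (3,3,2,1,4,4) (3,3,2,2,4,4) — 18.
bore=shift 2: (3,3,1,1,4,4) (3,3,1,2,4,4) (3,3,2,1,4,4) (3,3,2,2,4,4) — 4.
Summing: 18 + 4 = 22.

22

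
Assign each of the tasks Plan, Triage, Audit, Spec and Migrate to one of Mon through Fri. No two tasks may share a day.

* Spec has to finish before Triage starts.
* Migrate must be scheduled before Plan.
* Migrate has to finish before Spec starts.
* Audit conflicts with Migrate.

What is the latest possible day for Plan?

Precedence pushes Plan to at least Tue.
Plan at Fri is achievable: Spec=Tue, Migrate=Mon, Triage=Wed, Audit=Thu, Plan=Fri.

Fri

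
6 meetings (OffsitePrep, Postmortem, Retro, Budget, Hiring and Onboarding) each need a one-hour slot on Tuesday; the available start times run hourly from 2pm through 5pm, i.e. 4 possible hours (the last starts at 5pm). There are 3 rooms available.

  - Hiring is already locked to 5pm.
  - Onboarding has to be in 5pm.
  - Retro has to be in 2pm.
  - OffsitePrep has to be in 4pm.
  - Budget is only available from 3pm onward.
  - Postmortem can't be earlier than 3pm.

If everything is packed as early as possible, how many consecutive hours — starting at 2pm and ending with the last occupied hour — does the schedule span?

With at most 3 per hour and 6 meetings, at least 2 hours are needed.
Hiring can't be placed before 5pm — that is hour 4 counting from 2pm — so the schedule must run through at least 4 hours.
4 works (last occupied hour: 5pm): for example Hiring -> 5pm, Budget -> 3pm, OffsitePrep -> 4pm, Postmortem -> 3pm, Onboarding -> 5pm, Retro -> 2pm.

4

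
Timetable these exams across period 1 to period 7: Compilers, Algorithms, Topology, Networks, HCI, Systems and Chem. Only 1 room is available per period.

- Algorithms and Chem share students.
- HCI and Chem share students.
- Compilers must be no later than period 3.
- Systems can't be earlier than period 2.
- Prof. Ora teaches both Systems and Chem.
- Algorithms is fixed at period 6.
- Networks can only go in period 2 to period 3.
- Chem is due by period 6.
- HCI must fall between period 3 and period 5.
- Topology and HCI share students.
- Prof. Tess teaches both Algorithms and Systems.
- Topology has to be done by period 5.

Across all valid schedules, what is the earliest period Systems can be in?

Systems is available from period 2.
Systems at period 7 is achievable: Topology=period 4, HCI=period 3, Algorithms=period 6, Networks=period 2, Systems=period 7, Compilers=period 1, Chem=period 5.
Nothing earlier works — the conflict and capacity constraints rule out every period before period 7.

period 7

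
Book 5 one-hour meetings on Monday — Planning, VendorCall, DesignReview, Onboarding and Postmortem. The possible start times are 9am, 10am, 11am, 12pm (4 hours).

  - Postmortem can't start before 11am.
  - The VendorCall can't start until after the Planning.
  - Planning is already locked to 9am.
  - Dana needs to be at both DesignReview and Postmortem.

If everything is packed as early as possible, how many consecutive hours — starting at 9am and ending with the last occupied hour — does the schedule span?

The precedence chain requires at least 2 distinct hours.
Postmortem can't be placed before 11am — that is hour 3 counting from 9am — so the schedule must run through at least 3 hours.
3 works (last occupied hour: 11am): for example DesignReview -> 9am; VendorCall -> 10am; Postmortem -> 11am; Planning -> 9am; Onboarding -> 9am.

3 hours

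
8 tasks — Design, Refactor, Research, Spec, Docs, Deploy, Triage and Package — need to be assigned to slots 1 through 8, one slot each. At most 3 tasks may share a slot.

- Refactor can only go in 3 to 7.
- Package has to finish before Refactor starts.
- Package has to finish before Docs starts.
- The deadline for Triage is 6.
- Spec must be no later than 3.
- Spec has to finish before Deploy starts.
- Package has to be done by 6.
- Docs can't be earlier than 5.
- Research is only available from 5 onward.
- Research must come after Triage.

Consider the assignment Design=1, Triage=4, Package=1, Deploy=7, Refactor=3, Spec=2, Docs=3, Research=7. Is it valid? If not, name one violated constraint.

No — it violates: Docs can't be earlier than 5

At most 3 tasks may share a slot — holds.
Package has to finish before Docs starts — holds.
Refactor can only go in 3 to 7 — holds.
The deadline for Triage is 6 — holds.
Docs can't be earlier than 5 — violated.
Spec has to finish before Deploy starts — holds.
Research is only available from 5 onward — holds.
Spec must be no later than 3 — holds.
Package has to finish before Refactor starts — holds.
Research must come after Triage — holds.
Package has to be done by 6 — holds.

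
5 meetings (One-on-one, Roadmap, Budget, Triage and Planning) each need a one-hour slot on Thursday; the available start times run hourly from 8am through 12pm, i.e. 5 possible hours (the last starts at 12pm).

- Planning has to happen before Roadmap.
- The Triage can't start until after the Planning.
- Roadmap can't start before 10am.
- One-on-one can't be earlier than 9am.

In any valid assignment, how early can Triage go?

Precedence pushes Triage to at least 9am.
Triage at 9am is achievable: Triage in 9am; Roadmap in 10am; One-on-one in 9am; Planning in 8am; Budget in 8am.

9am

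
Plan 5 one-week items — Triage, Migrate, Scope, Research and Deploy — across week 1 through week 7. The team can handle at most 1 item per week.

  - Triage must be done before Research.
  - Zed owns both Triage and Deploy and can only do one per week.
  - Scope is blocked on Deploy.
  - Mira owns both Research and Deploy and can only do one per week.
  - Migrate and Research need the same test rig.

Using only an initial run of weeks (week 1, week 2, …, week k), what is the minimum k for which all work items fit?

The precedence chain requires at least 2 distinct weeks.
With at most 1 per week and 5 work items, at least 5 weeks are needed.
5 works (last occupied week: week 5): for example Scope -> week 3, Research -> week 4, Migrate -> week 5, Deploy -> week 2, Triage -> week 1.

5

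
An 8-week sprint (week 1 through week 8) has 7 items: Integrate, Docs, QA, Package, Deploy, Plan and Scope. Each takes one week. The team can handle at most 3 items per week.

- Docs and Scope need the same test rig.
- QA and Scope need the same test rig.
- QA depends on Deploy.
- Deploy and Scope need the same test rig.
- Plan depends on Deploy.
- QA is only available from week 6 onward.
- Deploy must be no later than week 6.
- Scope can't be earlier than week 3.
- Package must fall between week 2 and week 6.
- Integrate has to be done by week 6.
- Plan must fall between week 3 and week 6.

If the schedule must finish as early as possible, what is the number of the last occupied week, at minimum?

week 6

The precedence chain requires at least 2 distinct weeks.
With at most 3 per week and 7 tasks, at least 3 weeks are needed.
QA can't be placed before week 6, so the schedule must run through at least week 6.
6 works (last occupied week: week 6): for example Deploy in week 1; Integrate in week 1; Package in week 2; Docs in week 1; Scope in week 3; QA in week 6; Plan in week 3.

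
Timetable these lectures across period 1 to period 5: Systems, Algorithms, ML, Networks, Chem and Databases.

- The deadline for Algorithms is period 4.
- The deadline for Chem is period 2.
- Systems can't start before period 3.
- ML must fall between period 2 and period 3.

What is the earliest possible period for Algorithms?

period 1

Algorithms's own window allows nothing later than period 4.
Algorithms at period 1 is achievable: Systems -> period 3, ML -> period 2, Chem -> period 1, Databases -> period 1, Algorithms -> period 1, Networks -> period 1.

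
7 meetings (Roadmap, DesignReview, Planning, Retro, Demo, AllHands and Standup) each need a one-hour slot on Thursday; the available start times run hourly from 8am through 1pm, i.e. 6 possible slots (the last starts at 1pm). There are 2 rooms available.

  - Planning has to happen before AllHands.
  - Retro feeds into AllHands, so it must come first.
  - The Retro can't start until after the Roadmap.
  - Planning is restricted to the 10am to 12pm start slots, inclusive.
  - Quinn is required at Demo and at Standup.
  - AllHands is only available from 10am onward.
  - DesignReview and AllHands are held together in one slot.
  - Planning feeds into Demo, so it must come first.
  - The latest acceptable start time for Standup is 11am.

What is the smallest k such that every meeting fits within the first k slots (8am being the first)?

The precedence chain requires at least 3 distinct slots.
With at most 2 per slot and 7 meetings, at least 4 slots are needed.
Propagating the time windows through the other constraints, DesignReview can't land before 11am — that is slot 4 counting from 8am — so the schedule must run through at least 4 slots.
Could 4 slots be enough, i.e. nothing placed later than 11am? No: Planning's window within 4 slots is {10am, 11am}; AllHands's window within 4 slots is {10am, 11am}; Demo must come after Planning (at 10am or later) → {11am}; Planning must come before Demo (at 11am or earlier) → {10am}; AllHands must come after Planning (at 10am or later) → {11am}; DesignReview must be in the same slot as AllHands (in {11am}) → {11am}; that puts DesignReview, Demo and AllHands all in 11am — more than 2 per slot.
So 4 slots is not enough.
5 works (last occupied slot: 12pm): for example Planning -> 10am; Demo -> 12pm; AllHands -> 11am; DesignReview -> 11am; Retro -> 9am; Roadmap -> 8am; Standup -> 8am.

5 slots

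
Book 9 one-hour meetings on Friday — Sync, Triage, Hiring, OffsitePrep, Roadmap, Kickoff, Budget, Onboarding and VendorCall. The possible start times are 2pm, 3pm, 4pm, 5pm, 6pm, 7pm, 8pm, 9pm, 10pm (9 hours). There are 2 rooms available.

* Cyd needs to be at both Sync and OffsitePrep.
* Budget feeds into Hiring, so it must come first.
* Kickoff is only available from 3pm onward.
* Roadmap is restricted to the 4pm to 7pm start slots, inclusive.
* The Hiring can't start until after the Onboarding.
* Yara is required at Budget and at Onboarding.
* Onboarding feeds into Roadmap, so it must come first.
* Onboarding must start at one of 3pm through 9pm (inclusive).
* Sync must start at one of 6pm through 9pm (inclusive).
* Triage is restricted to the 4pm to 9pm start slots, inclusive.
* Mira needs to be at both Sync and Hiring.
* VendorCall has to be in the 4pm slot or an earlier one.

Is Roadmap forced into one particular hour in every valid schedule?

No

Roadmap can be 4pm (e.g. OffsitePrep -> 5pm; Kickoff -> 3pm; Roadmap -> 4pm; Budget -> 2pm; VendorCall -> 2pm; Triage -> 4pm; Onboarding -> 3pm; Hiring -> 5pm; Sync -> 6pm) or 5pm (e.g. Sync=6pm, Kickoff=3pm, Onboarding=3pm, Triage=4pm, Budget=2pm, Hiring=4pm, Roadmap=5pm, OffsitePrep=5pm, VendorCall=2pm).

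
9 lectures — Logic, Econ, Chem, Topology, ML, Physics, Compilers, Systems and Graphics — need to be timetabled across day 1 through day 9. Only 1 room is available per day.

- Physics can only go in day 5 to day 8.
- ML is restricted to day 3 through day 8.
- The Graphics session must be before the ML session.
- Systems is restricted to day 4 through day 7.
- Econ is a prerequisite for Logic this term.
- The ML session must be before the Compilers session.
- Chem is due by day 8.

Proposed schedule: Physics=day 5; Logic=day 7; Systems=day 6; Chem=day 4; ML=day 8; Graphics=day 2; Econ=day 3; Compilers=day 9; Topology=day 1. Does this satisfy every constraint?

Yes, all constraints hold

Physics can only go in day 5 to day 8 — holds.
Econ is a prerequisite for Logic this term — holds.
The Graphics session must be before the ML session — holds.
ML is restricted to day 3 through day 8 — holds.
Only 1 room is available per day — holds.
Chem is due by day 8 — holds.
Systems is restricted to day 4 through day 7 — holds.
The ML session must be before the Compilers session — holds.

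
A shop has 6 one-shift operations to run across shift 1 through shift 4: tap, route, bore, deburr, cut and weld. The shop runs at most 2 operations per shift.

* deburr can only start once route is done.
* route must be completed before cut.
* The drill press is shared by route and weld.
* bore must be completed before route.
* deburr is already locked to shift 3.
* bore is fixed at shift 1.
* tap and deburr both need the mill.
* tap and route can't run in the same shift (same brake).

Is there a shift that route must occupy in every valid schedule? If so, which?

bore is fixed at shift 1 and must come before route, so route is at least shift 2.
deburr is fixed at shift 3 and must come after route, so route is at most shift 2.
So route must be shift 2.

shift 2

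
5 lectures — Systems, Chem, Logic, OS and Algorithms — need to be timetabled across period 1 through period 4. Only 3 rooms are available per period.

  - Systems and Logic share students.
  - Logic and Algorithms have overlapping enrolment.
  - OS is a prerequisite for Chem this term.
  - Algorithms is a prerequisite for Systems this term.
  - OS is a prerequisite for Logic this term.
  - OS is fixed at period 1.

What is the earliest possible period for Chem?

Precedence pushes Chem to at least period 2.
Chem at period 2 is achievable: Logic in period 3; Chem in period 2; Algorithms in period 1; OS in period 1; Systems in period 2.

period 2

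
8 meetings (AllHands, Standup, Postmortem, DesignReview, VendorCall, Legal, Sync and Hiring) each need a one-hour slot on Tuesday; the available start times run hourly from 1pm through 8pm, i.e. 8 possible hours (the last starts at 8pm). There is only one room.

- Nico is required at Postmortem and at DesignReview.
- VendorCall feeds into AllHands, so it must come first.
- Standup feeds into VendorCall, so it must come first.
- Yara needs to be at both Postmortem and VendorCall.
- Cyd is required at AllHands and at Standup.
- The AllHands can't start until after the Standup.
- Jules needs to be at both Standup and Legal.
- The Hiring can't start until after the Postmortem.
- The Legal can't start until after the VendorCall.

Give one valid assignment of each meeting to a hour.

Hiring in 6pm, DesignReview in 7pm, VendorCall in 2pm, AllHands in 3pm, Standup in 1pm, Postmortem in 4pm, Sync in 8pm, Legal in 5pm

Checking: VendorCall(2pm) before Legal(5pm); VendorCall(2pm) before AllHands(3pm); Standup(1pm) before VendorCall(2pm); Postmortem(4pm) before Hiring(6pm); Standup(1pm) before AllHands(3pm); Postmortem(4pm) != VendorCall(2pm); Postmortem(4pm) != DesignReview(7pm); AllHands(3pm) != Standup(1pm); Standup(1pm) != Legal(5pm); max 1 per hour (cap 1).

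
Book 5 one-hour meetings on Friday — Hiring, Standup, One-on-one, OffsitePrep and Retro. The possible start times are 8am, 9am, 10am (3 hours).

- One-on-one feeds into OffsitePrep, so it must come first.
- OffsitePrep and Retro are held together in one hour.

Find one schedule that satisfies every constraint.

Standup -> 8am; Retro -> 9am; Hiring -> 8am; OffsitePrep -> 9am; One-on-one -> 8am

Checking: One-on-one(8am) before OffsitePrep(9am); OffsitePrep = Retro = 9am.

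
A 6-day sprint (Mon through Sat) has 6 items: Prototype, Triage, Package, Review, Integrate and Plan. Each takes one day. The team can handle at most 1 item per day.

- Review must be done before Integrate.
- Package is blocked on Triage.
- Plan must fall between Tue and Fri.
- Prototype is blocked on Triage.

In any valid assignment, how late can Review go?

Downstream work caps Review at Fri.
Review at Fri is achievable: Prototype=Wed, Plan=Tue, Triage=Mon, Integrate=Sat, Review=Fri, Package=Thu.

Fri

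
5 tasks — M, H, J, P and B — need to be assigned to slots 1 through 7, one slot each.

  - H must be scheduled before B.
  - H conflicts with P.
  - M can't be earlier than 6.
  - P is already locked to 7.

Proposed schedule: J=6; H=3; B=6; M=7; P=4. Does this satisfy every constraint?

P is already locked to 7 — violated.
H conflicts with P — holds.
H must be scheduled before B — holds.
M can't be earlier than 6 — holds.

Invalid. P is already locked to 7.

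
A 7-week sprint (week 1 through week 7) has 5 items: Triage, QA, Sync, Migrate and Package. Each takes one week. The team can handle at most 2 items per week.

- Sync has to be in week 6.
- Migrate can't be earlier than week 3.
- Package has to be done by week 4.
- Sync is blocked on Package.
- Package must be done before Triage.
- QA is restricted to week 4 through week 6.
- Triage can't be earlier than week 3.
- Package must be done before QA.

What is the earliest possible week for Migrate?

week 3

Migrate is available from week 3.
Migrate at week 3 is achievable: Migrate=week 3; Triage=week 3; Package=week 1; Sync=week 6; QA=week 4.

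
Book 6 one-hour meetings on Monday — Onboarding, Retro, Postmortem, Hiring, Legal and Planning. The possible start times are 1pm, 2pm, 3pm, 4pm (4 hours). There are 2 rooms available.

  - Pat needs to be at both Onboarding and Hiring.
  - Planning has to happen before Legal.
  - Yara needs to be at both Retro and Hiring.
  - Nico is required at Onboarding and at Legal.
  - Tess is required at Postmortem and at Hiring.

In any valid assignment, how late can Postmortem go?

Postmortem at 4pm is achievable: Postmortem in 4pm; Hiring in 3pm; Planning in 1pm; Legal in 2pm; Onboarding in 1pm; Retro in 2pm.

4pm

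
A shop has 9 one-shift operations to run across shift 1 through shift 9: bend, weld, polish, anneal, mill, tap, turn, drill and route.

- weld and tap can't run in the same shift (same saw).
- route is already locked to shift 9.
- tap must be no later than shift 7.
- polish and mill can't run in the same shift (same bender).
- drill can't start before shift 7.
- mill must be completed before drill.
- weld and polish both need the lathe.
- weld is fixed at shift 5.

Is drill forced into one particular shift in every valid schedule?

drill can be shift 7 (e.g. weld -> shift 5, tap -> shift 1, polish -> shift 2, anneal -> shift 1, drill -> shift 7, bend -> shift 1, route -> shift 9, turn -> shift 1, mill -> shift 1) or shift 8 (e.g. bend=shift 1, route=shift 9, drill=shift 8, turn=shift 1, weld=shift 5, mill=shift 1, tap=shift 1, anneal=shift 1, polish=shift 2).

No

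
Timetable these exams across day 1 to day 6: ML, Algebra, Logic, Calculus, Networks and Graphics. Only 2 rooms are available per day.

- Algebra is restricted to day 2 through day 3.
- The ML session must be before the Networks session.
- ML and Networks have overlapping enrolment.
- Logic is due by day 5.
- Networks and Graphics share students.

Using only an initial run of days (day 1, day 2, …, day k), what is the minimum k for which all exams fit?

3

The precedence chain requires at least 2 distinct days.
With at most 2 per day and 6 exams, at least 3 days are needed.
3 works (last occupied day: day 3): for example Calculus -> day 3, Algebra -> day 2, Graphics -> day 3, Logic -> day 1, ML -> day 1, Networks -> day 2.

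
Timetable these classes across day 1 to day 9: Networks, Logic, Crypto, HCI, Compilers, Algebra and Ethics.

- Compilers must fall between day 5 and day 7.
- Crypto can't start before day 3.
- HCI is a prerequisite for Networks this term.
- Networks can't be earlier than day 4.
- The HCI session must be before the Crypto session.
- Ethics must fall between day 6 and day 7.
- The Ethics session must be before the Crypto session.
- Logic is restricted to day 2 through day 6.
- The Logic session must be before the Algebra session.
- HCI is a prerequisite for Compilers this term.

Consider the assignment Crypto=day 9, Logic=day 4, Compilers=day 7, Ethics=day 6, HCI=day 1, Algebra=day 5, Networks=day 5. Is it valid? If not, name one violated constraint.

HCI is a prerequisite for Networks this term — holds.
Crypto can't start before day 3 — holds.
Ethics must fall between day 6 and day 7 — holds.
The Ethics session must be before the Crypto session — holds.
The Logic session must be before the Algebra session — holds.
The HCI session must be before the Crypto session — holds.
Logic is restricted to day 2 through day 6 — holds.
HCI is a prerequisite for Compilers this term — holds.
Compilers must fall between day 5 and day 7 — holds.
Networks can't be earlier than day 4 — holds.

Yes, all constraints hold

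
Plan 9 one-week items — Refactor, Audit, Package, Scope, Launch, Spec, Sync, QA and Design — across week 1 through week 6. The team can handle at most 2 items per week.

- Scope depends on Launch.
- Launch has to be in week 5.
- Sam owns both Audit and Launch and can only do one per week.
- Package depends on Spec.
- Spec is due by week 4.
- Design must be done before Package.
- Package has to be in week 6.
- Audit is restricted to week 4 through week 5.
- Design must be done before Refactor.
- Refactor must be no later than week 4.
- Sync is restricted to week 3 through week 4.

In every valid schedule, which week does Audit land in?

week 4

Audit's window is week 4–week 5.
Launch is fixed at week 5, and Audit can't share a week with Launch.
So Audit must be week 4.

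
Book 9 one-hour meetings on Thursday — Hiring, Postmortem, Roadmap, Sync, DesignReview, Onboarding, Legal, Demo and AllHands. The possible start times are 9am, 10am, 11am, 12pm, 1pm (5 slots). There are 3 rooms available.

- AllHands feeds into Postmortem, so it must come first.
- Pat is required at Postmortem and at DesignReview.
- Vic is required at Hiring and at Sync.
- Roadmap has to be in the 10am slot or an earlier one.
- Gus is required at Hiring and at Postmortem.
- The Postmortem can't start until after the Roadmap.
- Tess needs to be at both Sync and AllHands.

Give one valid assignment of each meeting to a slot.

Demo -> 11am; AllHands -> 9am; Roadmap -> 9am; Hiring -> 9am; Legal -> 11am; DesignReview -> 11am; Sync -> 10am; Postmortem -> 10am; Onboarding -> 10am

Checking: AllHands(9am) before Postmortem(10am); Roadmap(9am) before Postmortem(10am); Hiring(9am) != Sync(10am); Hiring(9am) != Postmortem(10am); Postmortem(10am) != DesignReview(11am); Sync(10am) != AllHands(9am); Roadmap=9am in [9am,10am]; max 3 per slot (cap 3).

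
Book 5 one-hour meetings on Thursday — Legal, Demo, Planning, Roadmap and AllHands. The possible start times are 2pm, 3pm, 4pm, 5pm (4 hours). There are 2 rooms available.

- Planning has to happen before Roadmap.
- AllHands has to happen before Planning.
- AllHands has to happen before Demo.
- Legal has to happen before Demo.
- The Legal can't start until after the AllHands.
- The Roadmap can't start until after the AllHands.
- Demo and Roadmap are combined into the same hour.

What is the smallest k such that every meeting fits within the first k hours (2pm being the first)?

The precedence chain requires at least 3 distinct hours.
With at most 2 per hour and 5 meetings, at least 3 hours are needed.
3 works (last occupied hour: 4pm): for example Demo=4pm, Legal=3pm, Roadmap=4pm, Planning=3pm, AllHands=2pm.

3 hours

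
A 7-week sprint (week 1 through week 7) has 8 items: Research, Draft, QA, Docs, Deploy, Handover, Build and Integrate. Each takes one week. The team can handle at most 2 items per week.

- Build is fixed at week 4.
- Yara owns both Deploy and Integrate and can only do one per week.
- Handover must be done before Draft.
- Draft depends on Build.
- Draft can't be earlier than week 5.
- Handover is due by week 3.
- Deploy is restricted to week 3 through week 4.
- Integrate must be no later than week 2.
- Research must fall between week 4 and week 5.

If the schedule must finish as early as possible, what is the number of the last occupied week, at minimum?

The precedence chain requires at least 2 distinct weeks.
With at most 2 per week and 8 work items, at least 4 weeks are needed.
Draft can't be placed before week 5, so the schedule must run through at least week 5.
5 works (last occupied week: week 5): for example Build -> week 4; Handover -> week 1; Docs -> week 2; Draft -> week 5; Research -> week 4; QA -> week 2; Integrate -> week 1; Deploy -> week 3.

5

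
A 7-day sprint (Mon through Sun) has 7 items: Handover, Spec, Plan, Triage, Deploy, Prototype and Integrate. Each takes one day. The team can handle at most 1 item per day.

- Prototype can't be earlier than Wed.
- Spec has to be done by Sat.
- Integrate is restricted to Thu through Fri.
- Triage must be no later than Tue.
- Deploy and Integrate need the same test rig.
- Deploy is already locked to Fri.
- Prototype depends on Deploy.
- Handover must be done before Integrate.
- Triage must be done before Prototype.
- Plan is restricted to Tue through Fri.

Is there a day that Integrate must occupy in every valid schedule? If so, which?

Thu

Integrate's window is Thu–Fri.
Deploy is fixed at Fri, and Integrate can't share a day with Deploy.
So Integrate must be Thu.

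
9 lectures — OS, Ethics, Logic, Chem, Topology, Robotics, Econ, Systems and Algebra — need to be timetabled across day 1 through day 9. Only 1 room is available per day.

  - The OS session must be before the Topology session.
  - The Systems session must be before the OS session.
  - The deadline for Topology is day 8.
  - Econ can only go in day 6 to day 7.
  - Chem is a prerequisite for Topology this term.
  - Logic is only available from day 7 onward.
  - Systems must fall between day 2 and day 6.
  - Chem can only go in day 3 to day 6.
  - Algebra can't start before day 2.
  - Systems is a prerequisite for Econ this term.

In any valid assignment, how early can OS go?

Precedence pushes OS to at least day 3; downstream work caps OS at day 7.
OS at day 3 is achievable: Econ in day 6; Robotics in day 9; Chem in day 4; OS in day 3; Systems in day 2; Logic in day 7; Algebra in day 8; Ethics in day 1; Topology in day 5.

day 3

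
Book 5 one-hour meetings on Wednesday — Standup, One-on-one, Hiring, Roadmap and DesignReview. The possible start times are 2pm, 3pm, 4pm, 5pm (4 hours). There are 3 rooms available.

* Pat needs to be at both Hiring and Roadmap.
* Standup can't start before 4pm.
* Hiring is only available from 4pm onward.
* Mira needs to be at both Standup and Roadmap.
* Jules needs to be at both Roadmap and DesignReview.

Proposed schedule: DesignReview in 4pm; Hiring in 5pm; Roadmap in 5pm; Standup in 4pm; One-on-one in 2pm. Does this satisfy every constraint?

Jules needs to be at both Roadmap and DesignReview — holds.
Pat needs to be at both Hiring and Roadmap — violated.
Standup can't start before 4pm — holds.
There are 3 rooms available — holds.
Mira needs to be at both Standup and Roadmap — holds.
Hiring is only available from 4pm onward — holds.

No — it violates: Pat needs to be at both Hiring and Roadmap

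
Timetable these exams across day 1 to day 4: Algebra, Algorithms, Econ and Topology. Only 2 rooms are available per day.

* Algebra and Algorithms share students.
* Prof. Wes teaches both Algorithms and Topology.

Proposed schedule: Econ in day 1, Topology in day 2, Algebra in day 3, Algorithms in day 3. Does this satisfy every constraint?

Only 2 rooms are available per day — holds.
Algebra and Algorithms share students — violated.
Prof. Wes teaches both Algorithms and Topology — holds.

No — it violates: Algebra and Algorithms share students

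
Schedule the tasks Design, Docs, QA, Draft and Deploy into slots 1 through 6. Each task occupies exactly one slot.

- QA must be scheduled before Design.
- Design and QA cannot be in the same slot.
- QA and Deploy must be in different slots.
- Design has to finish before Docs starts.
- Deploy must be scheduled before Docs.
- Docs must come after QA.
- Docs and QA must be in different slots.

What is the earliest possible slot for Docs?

3

Precedence pushes Docs to at least 3.
Docs at 3 is achievable: QA in 1; Docs in 3; Draft in 1; Design in 2; Deploy in 2.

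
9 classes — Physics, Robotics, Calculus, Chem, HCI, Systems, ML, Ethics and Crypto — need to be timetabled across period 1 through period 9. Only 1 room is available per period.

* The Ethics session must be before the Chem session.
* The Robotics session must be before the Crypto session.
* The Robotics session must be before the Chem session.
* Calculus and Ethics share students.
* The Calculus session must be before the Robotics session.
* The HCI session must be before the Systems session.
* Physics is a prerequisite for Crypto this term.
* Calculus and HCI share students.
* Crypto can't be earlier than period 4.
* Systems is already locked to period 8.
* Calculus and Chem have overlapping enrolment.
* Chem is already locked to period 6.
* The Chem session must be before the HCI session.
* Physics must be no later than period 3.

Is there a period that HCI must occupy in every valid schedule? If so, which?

period 7

Chem is fixed at period 6 and must come before HCI, so HCI is at least period 7.
Systems is fixed at period 8 and must come after HCI, so HCI is at most period 7.
So HCI must be period 7.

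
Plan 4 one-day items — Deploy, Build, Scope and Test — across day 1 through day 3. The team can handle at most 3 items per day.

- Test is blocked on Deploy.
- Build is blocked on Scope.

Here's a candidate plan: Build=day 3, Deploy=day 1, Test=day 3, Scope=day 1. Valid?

Yes

Test is blocked on Deploy — holds.
The team can handle at most 3 items per day — holds.
Build is blocked on Scope — holds.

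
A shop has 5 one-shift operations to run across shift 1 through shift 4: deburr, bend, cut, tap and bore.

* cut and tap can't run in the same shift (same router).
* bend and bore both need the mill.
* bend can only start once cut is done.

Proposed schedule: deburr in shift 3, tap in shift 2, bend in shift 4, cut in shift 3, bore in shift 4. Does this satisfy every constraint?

No — it violates: bend and bore both need the mill

cut and tap can't run in the same shift (same router) — holds.
bend and bore both need the mill — violated.
bend can only start once cut is done — holds.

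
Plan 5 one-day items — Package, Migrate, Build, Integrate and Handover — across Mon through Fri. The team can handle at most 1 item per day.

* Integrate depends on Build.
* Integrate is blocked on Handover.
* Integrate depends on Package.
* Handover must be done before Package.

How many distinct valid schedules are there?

15

Splitting on Package: it can be Tue (3), Wed (6), Thu (6). Listing each branch's schedules as (Migrate, Build, Integrate, Handover):
Package=Tue: (Wed,Thu,Fri,Mon) (Thu,Wed,Fri,Mon) (Fri,Wed,Thu,Mon) — 3.
Package=Wed: (Mon,Thu,Fri,Tue) (Tue,Thu,Fri,Mon) (Thu,Mon,Fri,Tue) (Thu,Tue,Fri,Mon) (Fri,Mon,Thu,Tue) (Fri,Tue,Thu,Mon) — 6.
Package=Thu: (Mon,Tue,Fri,Wed) (Mon,Wed,Fri,Tue) (Tue,Mon,Fri,Wed) (Tue,Wed,Fri,Mon) (Wed,Mon,Fri,Tue) (Wed,Tue,Fri,Mon) — 6.
Summing: 3 + 6 + 6 = 15.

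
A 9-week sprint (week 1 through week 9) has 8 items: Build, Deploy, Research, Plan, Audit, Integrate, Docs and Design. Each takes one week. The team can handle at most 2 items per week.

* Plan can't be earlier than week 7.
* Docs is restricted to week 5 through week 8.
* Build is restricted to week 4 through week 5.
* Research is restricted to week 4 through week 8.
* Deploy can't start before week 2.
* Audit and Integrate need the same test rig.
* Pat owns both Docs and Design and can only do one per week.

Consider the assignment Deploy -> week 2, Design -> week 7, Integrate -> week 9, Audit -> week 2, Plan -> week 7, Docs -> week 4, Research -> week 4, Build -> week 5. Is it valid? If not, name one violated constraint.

The team can handle at most 2 items per week — holds.
Audit and Integrate need the same test rig — holds.
Build is restricted to week 4 through week 5 — holds.
Pat owns both Docs and Design and can only do one per week — holds.
Deploy can't start before week 2 — holds.
Docs is restricted to week 5 through week 8 — violated.
Research is restricted to week 4 through week 8 — holds.
Plan can't be earlier than week 7 — holds.

No — it violates: Docs is restricted to week 5 through week 8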